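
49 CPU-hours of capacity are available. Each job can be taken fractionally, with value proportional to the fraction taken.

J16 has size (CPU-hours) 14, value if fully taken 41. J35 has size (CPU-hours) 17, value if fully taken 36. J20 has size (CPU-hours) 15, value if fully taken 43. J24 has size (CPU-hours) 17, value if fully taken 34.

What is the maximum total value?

126

Rank by value-to-size ratio: J16 41/14≈2.93, J20 43/15≈2.87, J35 36/17≈2.12, J24 34/17≈2.
Take all of J16 (14 CPU-hours, value 41) → 35 CPU-hours left.
All 15 CPU-hours of J20 fit (value 43) → 20 remain.
J35: take in full, 17 CPU-hours for value 36 → 3 left.
Fill the last 3 CPU-hours with part of J24: 3/17 of it earns 6.
Total value = 126.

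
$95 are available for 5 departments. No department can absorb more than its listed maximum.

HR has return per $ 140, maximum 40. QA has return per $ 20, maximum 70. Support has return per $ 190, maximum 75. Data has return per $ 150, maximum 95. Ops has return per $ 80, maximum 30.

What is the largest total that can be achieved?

Order the departments by return per $: Support 190 > Data 150 > HR 140 > Ops 80 > QA 20.
Support: +75 to 75 (cap) ; 20 left.
Data has room for 95 but only 20 remain, so it gets 20.
Total = 190×75 + 150×20 = 17250.

17250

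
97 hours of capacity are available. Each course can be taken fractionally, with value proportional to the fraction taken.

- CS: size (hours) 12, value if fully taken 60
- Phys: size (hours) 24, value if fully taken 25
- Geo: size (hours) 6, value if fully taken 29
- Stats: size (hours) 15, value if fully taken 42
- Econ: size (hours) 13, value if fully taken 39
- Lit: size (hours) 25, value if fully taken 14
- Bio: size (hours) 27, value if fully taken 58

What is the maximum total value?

253

Sort by value density: CS 60/12≈5, Geo 29/6≈4.83, Econ 39/13≈3, Stats 42/15≈2.8, Bio 58/27≈2.15, Phys 25/24≈1.04, Lit 14/25≈0.56.
CS: take in full, 12 hours for value 60 ; 85 left.
All 6 hours of Geo fit (value 29) ; 79 remain.
Take all of Econ (13 hours, value 39) ; 66 hours left.
Stats: take in full, 15 hours for value 42 ; 51 left.
Bio: take in full, 27 hours for value 58 ; 24 left.
Phys: take in full, 24 hours for value 25 ; 0 left.
Total value = 253.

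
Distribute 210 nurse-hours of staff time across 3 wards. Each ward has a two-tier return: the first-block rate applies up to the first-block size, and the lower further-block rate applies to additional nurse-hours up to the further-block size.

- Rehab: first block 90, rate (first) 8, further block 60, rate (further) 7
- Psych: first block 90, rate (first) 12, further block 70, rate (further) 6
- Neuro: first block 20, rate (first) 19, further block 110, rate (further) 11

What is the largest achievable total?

Rank every tier by rate: Neuro/T1 19 > Psych/T1 12 > Neuro/T2 11 > Rehab/T1 8 > Rehab/T2 7 > Psych/T2 6.
Fill Neuro T1 block (20 at 19) — 190 left.
Fill Psych T1 block (90 at 12) — 100 left.
Neuro T2 at 11: only 100 left, fill 100.
Total = 19×20 + 12×90 + 11×100 = 2560.

2560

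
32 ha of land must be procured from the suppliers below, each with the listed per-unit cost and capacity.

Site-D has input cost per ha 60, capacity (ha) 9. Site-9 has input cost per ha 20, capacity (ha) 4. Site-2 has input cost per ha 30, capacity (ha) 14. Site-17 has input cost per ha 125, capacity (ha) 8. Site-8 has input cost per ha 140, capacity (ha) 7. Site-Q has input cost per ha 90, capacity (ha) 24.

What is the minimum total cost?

Use suppliers in increasing cost order.
Site-9 at 20: take all 4 ha ; 28 still needed.
Take 14 from Site-2 at 30 ; need 14 more.
Site-D at 60: take all 9 ha ; 5 still needed.
Site-Q at 90: take 5 of its 24 ; requirement met.
Site-17, Site-8: unused.
Cost = 4×20 + 14×30 + 9×60 + 5×90 = 1490.

1490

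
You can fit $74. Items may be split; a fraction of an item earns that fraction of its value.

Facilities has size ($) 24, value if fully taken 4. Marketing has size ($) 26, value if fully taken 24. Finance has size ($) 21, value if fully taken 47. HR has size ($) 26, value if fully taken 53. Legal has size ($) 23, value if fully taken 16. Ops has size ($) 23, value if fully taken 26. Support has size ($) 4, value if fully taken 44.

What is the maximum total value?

170

Rank by value-to-size ratio: Support 44/4≈11, Finance 47/21≈2.24, HR 53/26≈2.04, Ops 26/23≈1.13, Marketing 24/26≈0.923, Legal 16/23≈0.696, Facilities 4/24≈0.167.
All 4 $ of Support fit (value 44) → 70 remain.
Take all of Finance (21 $, value 47) → 49 $ left.
All 26 $ of HR fit (value 53) → 23 remain.
Take all of Ops (23 $, value 26) → 0 $ left.
Total value = 170.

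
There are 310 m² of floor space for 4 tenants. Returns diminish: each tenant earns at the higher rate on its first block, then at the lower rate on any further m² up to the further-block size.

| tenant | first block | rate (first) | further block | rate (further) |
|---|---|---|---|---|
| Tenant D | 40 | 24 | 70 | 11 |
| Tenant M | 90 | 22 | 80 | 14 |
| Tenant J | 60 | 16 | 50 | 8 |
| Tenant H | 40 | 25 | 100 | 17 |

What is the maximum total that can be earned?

Order all 8 blocks by rate: Tenant H/tier1 25 > Tenant D/tier1 24 > Tenant M/tier1 22 > Tenant H/tier2 17 > Tenant J/tier1 16 > Tenant M/tier2 14 > Tenant D/tier2 11 > Tenant J/tier2 8.
Tenant H/tier1 (25): +40 — 270 left.
Fill Tenant D tier1 block (40 at 24) — 230 left.
Fill Tenant M tier1 block (90 at 22) — 140 left.
Tenant H/tier2 (17): +100 — 40 left.
Tenant J/tier1: +40 of 60 at 16; pool empty.
Total = 25×40 + 24×40 + 22×90 + 17×100 + 16×40 = 6280.

6280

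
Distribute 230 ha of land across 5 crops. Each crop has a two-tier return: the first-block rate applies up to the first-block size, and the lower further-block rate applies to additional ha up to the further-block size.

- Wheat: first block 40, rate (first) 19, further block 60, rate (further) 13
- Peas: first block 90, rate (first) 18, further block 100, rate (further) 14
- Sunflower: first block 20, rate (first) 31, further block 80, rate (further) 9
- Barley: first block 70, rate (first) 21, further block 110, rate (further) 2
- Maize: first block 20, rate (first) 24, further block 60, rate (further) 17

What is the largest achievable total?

Rank every tier by rate: Sunflower/T1 31 > Maize/T1 24 > Barley/T1 21 > Wheat/T1 19 > Peas/T1 18 > Maize/T2 17 > Peas/T2 14 > Wheat/T2 13 > Sunflower/T2 9 > Barley/T2 2.
Sunflower T1 at 31: fill all 20 — 210 left.
Fill Maize T1 block (20 at 24) — 190 left.
Fill Barley T1 block (70 at 21) — 120 left.
Wheat/T1 (19): +40 — 80 left.
80 remain; put them into Peas T1 at 18.
Total = 31×20 + 24×20 + 21×70 + 19×40 + 18×80 = 4770.

4770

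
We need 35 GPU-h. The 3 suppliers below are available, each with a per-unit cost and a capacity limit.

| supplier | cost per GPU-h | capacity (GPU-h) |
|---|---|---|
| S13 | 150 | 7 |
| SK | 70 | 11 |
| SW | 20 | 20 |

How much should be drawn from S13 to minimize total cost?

Use suppliers in increasing cost order.
SW (20): use full 20 → 15 GPU-h to go.
SK (70): use full 11 → 4 GPU-h to go.
Take 4 from S13 at 150 to finish.

4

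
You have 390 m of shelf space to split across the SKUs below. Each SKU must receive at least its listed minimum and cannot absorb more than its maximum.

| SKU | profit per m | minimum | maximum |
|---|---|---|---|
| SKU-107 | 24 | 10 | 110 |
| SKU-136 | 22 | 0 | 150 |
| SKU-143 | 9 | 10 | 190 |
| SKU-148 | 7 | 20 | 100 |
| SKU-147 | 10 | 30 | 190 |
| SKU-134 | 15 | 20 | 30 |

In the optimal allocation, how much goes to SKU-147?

Meeting every minimum uses 10+0+10+20+30+20 = 90 m, leaving 300.
Highest profit per m first: SKU-107 24 > SKU-136 22 > SKU-134 15 > SKU-147 10 > SKU-143 9 > SKU-148 7.
SKU-107: +100 to 110 (cap) ; 200 left.
SKU-136: +150 to 150 (cap) ; 50 left.
SKU-134: +10 to 30 (cap) ; 40 left.
SKU-147: +40 (room for 160) → 70. Pool exhausted.

70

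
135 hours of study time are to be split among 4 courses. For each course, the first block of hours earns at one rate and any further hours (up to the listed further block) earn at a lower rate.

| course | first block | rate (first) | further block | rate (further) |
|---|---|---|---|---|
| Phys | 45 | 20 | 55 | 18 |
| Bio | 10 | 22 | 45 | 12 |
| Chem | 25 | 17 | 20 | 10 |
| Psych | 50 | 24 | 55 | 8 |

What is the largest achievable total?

2860

Order all 8 blocks by rate: Psych/T1 24 > Bio/T1 22 > Phys/T1 20 > Phys/T2 18 > Chem/T1 17 > Bio/T2 12 > Chem/T2 10 > Psych/T2 8.
Psych T1 at 24: fill all 50 ; 85 left.
Bio/T1 (22): +10 ; 75 left.
Phys/T1 (20): +45 ; 30 left.
Phys T2 at 18: only 30 left, fill 30.
Total = 24×50 + 22×10 + 20×45 + 18×30 = 2860.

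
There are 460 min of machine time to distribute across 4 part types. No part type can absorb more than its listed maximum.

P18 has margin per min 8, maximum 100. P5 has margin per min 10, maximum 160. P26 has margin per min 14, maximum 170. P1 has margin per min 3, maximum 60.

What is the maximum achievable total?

Highest margin per min first: P26 14 > P5 10 > P18 8 > P1 3.
Give P26 170 to hit its cap of 170 → 290 left.
P5: +160 to 160 (cap) → 130 left.
P18 takes 100 to reach its cap of 100 → 30 left.
P1: +30 (room for 60) → 30. Pool exhausted.
Total = 8×100 + 10×160 + 14×170 + 3×30 = 4870.

4870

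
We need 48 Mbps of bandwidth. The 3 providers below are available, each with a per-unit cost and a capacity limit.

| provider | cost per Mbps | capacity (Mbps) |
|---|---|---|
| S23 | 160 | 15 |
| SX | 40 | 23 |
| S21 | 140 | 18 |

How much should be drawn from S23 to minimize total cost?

7

Fill from the cheapest provider first.
Take 23 from SX at 40 — need 25 more.
Take 18 from S21 at 140 — need 7 more.
S23 at 160: take 7 of its 15 — requirement met.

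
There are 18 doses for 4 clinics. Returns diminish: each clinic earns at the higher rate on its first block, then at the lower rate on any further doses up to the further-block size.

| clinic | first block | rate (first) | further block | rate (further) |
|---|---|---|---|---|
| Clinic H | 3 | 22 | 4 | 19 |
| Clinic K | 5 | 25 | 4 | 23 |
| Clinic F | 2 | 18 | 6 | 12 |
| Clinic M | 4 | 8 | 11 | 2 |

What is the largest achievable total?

395

Treat each block as its own option and order by rate: Clinic K/tier1 25 > Clinic K/tier2 23 > Clinic H/tier1 22 > Clinic H/tier2 19 > Clinic F/tier1 18 > Clinic F/tier2 12 > Clinic M/tier1 8 > Clinic M/tier2 2.
Clinic K/tier1 (25): +5 → 13 left.
Clinic K/tier2 (23): +4 → 9 left.
Clinic H tier1 at 22: fill all 3 → 6 left.
Fill Clinic H tier2 block (4 at 19) → 2 left.
Clinic F/tier1 (18): +2 → 0 left.
Total = 25×5 + 23×4 + 22×3 + 19×4 + 18×2 = 395.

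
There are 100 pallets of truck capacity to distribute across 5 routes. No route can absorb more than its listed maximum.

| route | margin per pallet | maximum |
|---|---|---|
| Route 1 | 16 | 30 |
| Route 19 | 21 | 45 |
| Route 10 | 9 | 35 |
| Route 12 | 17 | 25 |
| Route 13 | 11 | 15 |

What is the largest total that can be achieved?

1850

Highest margin per pallet first: Route 19 21 > Route 12 17 > Route 1 16 > Route 13 11 > Route 10 9.
Route 19 takes 45 to reach its cap of 45 ; 55 left.
Route 12 takes 25 to reach its cap of 25 ; 30 left.
Route 1 takes 30 to reach its cap of 30 ; 0 left.
Total = 16×30 + 21×45 + 17×25 = 1850.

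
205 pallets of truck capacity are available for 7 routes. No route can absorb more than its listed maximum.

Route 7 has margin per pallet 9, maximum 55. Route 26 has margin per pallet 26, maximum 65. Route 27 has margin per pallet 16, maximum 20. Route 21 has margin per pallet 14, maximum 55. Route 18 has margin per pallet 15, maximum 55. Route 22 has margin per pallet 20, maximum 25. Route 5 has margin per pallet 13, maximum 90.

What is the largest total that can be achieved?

3895

Rank by margin per pallet: Route 26 26 > Route 22 20 > Route 27 16 > Route 18 15 > Route 21 14 > Route 5 13 > Route 7 9.
Give Route 26 65 to hit its cap of 65 — 140 left.
Route 22 takes 25 to reach its cap of 25 — 115 left.
Route 27: +20 to 20 (cap) — 95 left.
Route 18 takes 55 to reach its cap of 55 — 40 left.
Route 21: +40 (room for 55) → 40. Pool exhausted.
Total = 26×65 + 16×20 + 14×40 + 15×55 + 20×25 = 3895.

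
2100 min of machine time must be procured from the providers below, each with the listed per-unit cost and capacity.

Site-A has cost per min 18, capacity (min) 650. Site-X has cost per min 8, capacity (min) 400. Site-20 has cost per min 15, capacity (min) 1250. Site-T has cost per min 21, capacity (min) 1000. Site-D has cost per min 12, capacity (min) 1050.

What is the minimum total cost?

Use providers in increasing cost order.
Take 400 from Site-X at 8 → need 1700 more.
Site-D at 12: take all 1050 min → 650 still needed.
Take 650 from Site-20 at 15 to finish.
Site-A, Site-T: unused.
Cost = 400×8 + 1050×12 + 650×15 = 25550.

25550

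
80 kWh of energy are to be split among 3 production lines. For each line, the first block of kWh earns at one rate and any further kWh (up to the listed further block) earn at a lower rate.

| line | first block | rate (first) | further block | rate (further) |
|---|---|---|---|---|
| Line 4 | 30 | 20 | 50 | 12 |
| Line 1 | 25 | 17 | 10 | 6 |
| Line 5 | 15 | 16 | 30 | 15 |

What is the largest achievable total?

1415

Treat each block as its own option and order by rate: Line 4/T1 20 > Line 1/T1 17 > Line 5/T1 16 > Line 5/T2 15 > Line 4/T2 12 > Line 1/T2 6.
Line 4 T1 at 20: fill all 30 → 50 left.
Line 1/T1 (17): +25 → 25 left.
Line 5 T1 at 16: fill all 15 → 10 left.
Line 5/T2: +10 of 30 at 15; pool empty.
Total = 20×30 + 17×25 + 16×15 + 15×10 = 1415.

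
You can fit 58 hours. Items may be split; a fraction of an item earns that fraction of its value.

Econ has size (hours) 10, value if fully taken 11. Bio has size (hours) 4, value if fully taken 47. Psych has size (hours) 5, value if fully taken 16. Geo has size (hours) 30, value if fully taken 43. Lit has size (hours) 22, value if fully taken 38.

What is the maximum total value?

139.7

Rank by value-to-size ratio: Bio 47/4≈11.8, Psych 16/5≈3.2, Lit 38/22≈1.73, Geo 43/30≈1.43, Econ 11/10≈1.1.
Take all of Bio (4 hours, value 47) — 54 hours left.
Psych: take in full, 5 hours for value 16 — 49 left.
All 22 hours of Lit fit (value 38) — 27 remain.
Fill the last 27 hours with part of Geo: 27/30 of it earns 38.7.
Total value = 139.7.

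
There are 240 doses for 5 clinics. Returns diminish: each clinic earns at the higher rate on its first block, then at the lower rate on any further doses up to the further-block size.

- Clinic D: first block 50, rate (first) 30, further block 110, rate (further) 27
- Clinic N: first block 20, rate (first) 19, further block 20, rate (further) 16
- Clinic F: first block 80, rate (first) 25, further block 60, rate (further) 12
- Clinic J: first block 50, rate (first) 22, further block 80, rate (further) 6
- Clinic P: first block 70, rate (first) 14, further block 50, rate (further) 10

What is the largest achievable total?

6470

Rank every tier by rate: Clinic D/tier1 30 > Clinic D/tier2 27 > Clinic F/tier1 25 > Clinic J/tier1 22 > Clinic N/tier1 19 > Clinic N/tier2 16 > Clinic P/tier1 14 > Clinic F/tier2 12 > Clinic P/tier2 10 > Clinic J/tier2 6.
Clinic D tier1 at 30: fill all 50 → 190 left.
Fill Clinic D tier2 block (110 at 27) → 80 left.
Fill Clinic F tier1 block (80 at 25) → 0 left.
Total = 30×50 + 27×110 + 25×80 = 6470.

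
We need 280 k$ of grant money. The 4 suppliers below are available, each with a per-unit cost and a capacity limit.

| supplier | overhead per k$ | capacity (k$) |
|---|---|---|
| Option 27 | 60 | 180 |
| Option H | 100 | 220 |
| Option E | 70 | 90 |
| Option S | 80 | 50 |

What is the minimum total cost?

17900

Use suppliers in increasing cost order.
Option 27 (60): use full 180 — 100 k$ to go.
Take 90 from Option E at 70 — need 10 more.
Take 10 from Option S at 80 to finish.
Option H: unused.
Cost = 180×60 + 90×70 + 10×80 = 17900.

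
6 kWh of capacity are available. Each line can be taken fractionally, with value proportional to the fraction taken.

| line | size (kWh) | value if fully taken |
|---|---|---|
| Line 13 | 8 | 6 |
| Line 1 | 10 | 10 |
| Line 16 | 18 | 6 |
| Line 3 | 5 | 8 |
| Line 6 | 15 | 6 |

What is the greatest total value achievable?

Rank by value-to-size ratio: Line 3 8/5≈1.6, Line 1 10/10≈1, Line 13 6/8≈0.75, Line 6 6/15≈0.4, Line 16 6/18≈0.333.
Take all of Line 3 (5 kWh, value 8) → 1 kWh left.
1 kWh left: a 1/10 share of Line 1 gives 10×1/10 = 1.
Total value = 9.

9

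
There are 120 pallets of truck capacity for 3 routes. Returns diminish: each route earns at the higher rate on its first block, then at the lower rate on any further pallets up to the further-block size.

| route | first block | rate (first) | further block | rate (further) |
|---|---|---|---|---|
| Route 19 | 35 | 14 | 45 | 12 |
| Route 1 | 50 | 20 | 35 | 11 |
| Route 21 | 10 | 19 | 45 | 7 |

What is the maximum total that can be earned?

Treat each block as its own option and order by rate: Route 1/first 20 > Route 21/first 19 > Route 19/first 14 > Route 19/second 12 > Route 1/second 11 > Route 21/second 7.
Route 1 first at 20: fill all 50 — 70 left.
Route 21/first (19): +10 — 60 left.
Fill Route 19 first block (35 at 14) — 25 left.
Route 19 second at 12: only 25 left, fill 25.
Total = 20×50 + 19×10 + 14×35 + 12×25 = 1980.

1980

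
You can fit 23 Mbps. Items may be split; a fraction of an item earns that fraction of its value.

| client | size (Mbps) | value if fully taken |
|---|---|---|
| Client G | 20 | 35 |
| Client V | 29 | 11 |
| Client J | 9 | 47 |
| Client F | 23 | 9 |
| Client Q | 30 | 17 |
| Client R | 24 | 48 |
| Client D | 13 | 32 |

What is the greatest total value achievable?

Rank by value-to-size ratio: Client J 47/9≈5.22, Client D 32/13≈2.46, Client R 48/24≈2, Client G 35/20≈1.75, Client Q 17/30≈0.567, Client F 9/23≈0.391, Client V 11/29≈0.379.
Take all of Client J (9 Mbps, value 47) — 14 Mbps left.
All 13 Mbps of Client D fit (value 32) — 1 remain.
Only 1 Mbps remain; take 1/24 of Client R for value 48×1/24 = 2.
Total value = 81.

81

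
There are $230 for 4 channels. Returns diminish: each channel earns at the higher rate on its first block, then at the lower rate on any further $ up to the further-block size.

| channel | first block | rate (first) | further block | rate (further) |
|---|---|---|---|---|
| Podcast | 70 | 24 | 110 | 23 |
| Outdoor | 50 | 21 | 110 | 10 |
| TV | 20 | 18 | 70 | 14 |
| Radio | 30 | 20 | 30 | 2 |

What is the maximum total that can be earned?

Order all 8 blocks by rate: Podcast/tier1 24 > Podcast/tier2 23 > Outdoor/tier1 21 > Radio/tier1 20 > TV/tier1 18 > TV/tier2 14 > Outdoor/tier2 10 > Radio/tier2 2.
Fill Podcast tier1 block (70 at 24) — 160 left.
Podcast/tier2 (23): +110 — 50 left.
Outdoor/tier1 (21): +50 — 0 left.
Total = 24×70 + 23×110 + 21×50 = 5260.

5260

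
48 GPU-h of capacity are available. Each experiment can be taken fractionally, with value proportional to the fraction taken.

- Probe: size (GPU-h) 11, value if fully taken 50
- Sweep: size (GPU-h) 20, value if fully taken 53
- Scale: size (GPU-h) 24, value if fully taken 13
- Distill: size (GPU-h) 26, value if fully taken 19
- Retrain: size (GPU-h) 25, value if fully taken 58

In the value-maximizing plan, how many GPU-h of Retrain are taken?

17

Rank by value-to-size ratio: Probe 50/11≈4.55, Sweep 53/20≈2.65, Retrain 58/25≈2.32, Distill 19/26≈0.731, Scale 13/24≈0.542.
All 11 GPU-h of Probe fit (value 50) ; 37 remain.
Sweep: take in full, 20 GPU-h for value 53 ; 17 left.
Only 17 GPU-h remain; take 17/25 of Retrain for value 58×17/25 = 39.44.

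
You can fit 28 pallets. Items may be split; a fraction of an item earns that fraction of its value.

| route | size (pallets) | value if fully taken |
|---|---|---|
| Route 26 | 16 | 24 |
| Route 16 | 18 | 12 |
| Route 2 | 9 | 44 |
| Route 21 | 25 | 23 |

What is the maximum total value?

Best value per unit of size first: Route 2 44/9≈4.89, Route 26 24/16≈1.5, Route 21 23/25≈0.92, Route 16 12/18≈0.667.
Route 2: take in full, 9 pallets for value 44 → 19 left.
All 16 pallets of Route 26 fit (value 24) → 3 remain.
Fill the last 3 pallets with part of Route 21: 3/25 of it earns 2.76.
Total value = 70.76.

70.76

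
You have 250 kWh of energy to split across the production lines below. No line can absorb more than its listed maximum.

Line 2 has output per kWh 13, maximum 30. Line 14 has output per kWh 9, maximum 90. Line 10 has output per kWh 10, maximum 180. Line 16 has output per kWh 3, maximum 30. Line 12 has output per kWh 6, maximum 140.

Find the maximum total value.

Order the production lines by output per kWh: Line 2 13 > Line 10 10 > Line 14 9 > Line 12 6 > Line 16 3.
Give Line 2 30 to hit its cap of 30 ; 220 left.
Give Line 10 180 to hit its cap of 180 ; 40 left.
Line 14: +40 (room for 90) → 40. Pool exhausted.
Total = 13×30 + 9×40 + 10×180 = 2550.

2550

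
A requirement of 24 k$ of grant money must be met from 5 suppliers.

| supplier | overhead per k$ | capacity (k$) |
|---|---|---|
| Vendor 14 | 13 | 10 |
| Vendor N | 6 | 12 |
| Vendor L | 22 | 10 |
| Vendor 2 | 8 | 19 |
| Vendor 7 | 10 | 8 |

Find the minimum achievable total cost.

Use suppliers in increasing cost order.
Vendor N (6): use full 12 — 12 k$ to go.
Vendor 2 (8): take the remaining 12 — done.
Vendor 7, Vendor 14, Vendor L: unused.
Cost = 12×6 + 12×8 = 168.

168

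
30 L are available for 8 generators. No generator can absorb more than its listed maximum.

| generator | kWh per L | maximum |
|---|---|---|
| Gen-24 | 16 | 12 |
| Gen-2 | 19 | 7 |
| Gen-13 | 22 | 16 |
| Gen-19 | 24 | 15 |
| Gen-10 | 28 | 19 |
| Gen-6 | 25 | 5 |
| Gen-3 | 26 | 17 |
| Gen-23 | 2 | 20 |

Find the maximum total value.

818

Highest kWh per L first: Gen-10 28 > Gen-3 26 > Gen-6 25 > Gen-19 24 > Gen-13 22 > Gen-2 19 > Gen-24 16 > Gen-23 2.
Give Gen-10 19 to hit its cap of 19 → 11 left.
Gen-3: +11 (room for 17) → 11. Pool exhausted.
Total = 28×19 + 26×11 = 818.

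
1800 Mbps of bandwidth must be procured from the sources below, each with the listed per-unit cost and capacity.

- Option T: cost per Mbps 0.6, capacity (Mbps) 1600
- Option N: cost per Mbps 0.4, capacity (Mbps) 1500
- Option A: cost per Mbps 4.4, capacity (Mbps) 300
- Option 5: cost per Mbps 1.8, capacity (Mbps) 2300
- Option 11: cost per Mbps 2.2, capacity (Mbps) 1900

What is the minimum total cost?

Use sources in increasing cost order.
Option N (0.4): use full 1500 ; 300 Mbps to go.
Option T at 0.6: take 300 of its 1600 ; requirement met.
Option 5, Option 11, Option A: unused.
Cost = 1500×0.4 + 300×0.6 = 780.

780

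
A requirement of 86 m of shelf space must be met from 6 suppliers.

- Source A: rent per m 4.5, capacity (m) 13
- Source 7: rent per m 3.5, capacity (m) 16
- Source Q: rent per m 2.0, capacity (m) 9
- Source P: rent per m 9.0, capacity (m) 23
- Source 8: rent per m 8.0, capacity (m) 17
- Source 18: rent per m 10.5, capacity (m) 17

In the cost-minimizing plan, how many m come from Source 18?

Fill from the cheapest supplier first.
Source Q at 2.0: take all 9 m → 77 still needed.
Take 16 from Source 7 at 3.5 → need 61 more.
Source A (4.5): use full 13 → 48 m to go.
Take 17 from Source 8 at 8.0 → need 31 more.
Take 23 from Source P at 9.0 → need 8 more.
Source 18 (10.5): take the remaining 8 → done.

8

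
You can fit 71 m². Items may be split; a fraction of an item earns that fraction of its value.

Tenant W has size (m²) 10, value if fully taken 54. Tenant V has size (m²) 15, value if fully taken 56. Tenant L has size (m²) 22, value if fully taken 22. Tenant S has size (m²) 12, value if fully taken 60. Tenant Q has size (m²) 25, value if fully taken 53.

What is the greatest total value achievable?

Rank by value-to-size ratio: Tenant W 54/10≈5.4, Tenant S 60/12≈5, Tenant V 56/15≈3.73, Tenant Q 53/25≈2.12, Tenant L 22/22≈1.
Tenant W: take in full, 10 m² for value 54 — 61 left.
Tenant S: take in full, 12 m² for value 60 — 49 left.
Take all of Tenant V (15 m², value 56) — 34 m² left.
Take all of Tenant Q (25 m², value 53) — 9 m² left.
Only 9 m² remain; take 9/22 of Tenant L for value 22×9/22 = 9.
Total value = 232.

232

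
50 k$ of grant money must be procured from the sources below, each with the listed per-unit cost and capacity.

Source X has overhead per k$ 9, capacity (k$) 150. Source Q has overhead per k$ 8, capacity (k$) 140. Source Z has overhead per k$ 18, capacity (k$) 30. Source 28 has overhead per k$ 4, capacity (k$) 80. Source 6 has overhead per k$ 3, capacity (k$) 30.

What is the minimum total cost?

Cheapest first:
Take 30 from Source 6 at 3 ; need 20 more.
Source 28 at 4: take 20 of its 80 ; requirement met.
Source Q, Source X, Source Z: unused.
Cost = 30×3 + 20×4 = 170.

170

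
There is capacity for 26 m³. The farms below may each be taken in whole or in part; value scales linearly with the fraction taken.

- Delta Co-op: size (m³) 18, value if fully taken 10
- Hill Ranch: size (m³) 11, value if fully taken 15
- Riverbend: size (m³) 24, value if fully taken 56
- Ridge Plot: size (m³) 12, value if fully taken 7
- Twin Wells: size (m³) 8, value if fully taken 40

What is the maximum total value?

82

Sort by value density: Twin Wells 40/8≈5, Riverbend 56/24≈2.33, Hill Ranch 15/11≈1.36, Ridge Plot 7/12≈0.583, Delta Co-op 10/18≈0.556.
Take all of Twin Wells (8 m³, value 40) ; 18 m³ left.
Only 18 m³ remain; take 18/24 of Riverbend for value 56×18/24 = 42.
Total value = 82.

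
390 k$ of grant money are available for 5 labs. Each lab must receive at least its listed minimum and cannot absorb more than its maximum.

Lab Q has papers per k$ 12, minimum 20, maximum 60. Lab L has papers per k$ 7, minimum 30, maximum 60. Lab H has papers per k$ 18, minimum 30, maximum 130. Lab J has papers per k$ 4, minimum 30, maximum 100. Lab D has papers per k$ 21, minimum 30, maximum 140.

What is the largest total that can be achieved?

6330

Meeting every minimum uses 20+30+30+30+30 = 140 k$, leaving 250.
Order the labs by papers per k$: Lab D 21 > Lab H 18 > Lab Q 12 > Lab L 7 > Lab J 4.
Lab D: +110 to 140 (cap) ; 140 left.
Lab H takes 100 more to reach its cap of 130 ; 40 left.
Lab Q: +40 to 60 (cap) ; 0 left.
Total = 12×60 + 7×30 + 18×130 + 4×30 + 21×140 = 6330.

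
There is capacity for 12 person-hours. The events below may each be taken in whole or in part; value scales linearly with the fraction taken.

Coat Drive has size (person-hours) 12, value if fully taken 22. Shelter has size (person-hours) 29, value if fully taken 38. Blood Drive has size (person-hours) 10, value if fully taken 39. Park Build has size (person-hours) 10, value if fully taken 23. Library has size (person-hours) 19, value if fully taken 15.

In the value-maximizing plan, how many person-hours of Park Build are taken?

2

Rank by value-to-size ratio: Blood Drive 39/10≈3.9, Park Build 23/10≈2.3, Coat Drive 22/12≈1.83, Shelter 38/29≈1.31, Library 15/19≈0.789.
All 10 person-hours of Blood Drive fit (value 39) ; 2 remain.
Only 2 person-hours remain; take 2/10 of Park Build for value 23×2/10 = 4.6.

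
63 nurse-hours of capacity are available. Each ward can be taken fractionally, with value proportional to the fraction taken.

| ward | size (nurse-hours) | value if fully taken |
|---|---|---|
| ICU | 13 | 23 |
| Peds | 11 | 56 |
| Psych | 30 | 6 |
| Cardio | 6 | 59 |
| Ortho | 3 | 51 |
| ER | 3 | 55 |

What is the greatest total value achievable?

249.4

Sort by value density: ER 55/3≈18.3, Ortho 51/3≈17, Cardio 59/6≈9.83, Peds 56/11≈5.09, ICU 23/13≈1.77, Psych 6/30≈0.2.
All 3 nurse-hours of ER fit (value 55) → 60 remain.
Ortho: take in full, 3 nurse-hours for value 51 → 57 left.
Take all of Cardio (6 nurse-hours, value 59) → 51 nurse-hours left.
Take all of Peds (11 nurse-hours, value 56) → 40 nurse-hours left.
ICU: take in full, 13 nurse-hours for value 23 → 27 left.
Only 27 nurse-hours remain; take 27/30 of Psych for value 6×27/30 = 5.4.
Total value = 249.4.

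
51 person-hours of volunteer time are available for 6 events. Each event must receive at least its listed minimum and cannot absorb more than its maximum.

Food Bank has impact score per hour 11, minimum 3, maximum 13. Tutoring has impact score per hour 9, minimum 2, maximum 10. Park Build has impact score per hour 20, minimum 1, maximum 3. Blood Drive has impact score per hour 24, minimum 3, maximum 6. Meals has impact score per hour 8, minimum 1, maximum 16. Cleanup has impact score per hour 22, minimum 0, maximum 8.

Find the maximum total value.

Meeting every minimum uses 3+2+1+3+1+0 = 10 person-hours, leaving 41.
Order the events by impact score per hour: Blood Drive 24 > Cleanup 22 > Park Build 20 > Food Bank 11 > Tutoring 9 > Meals 8.
Blood Drive takes 3 more to reach its cap of 6 ; 38 left.
Cleanup: +8 to 8 (cap) ; 30 left.
Give Park Build 2 more to hit its cap of 3 ; 28 left.
Food Bank takes 10 more to reach its cap of 13 ; 18 left.
Give Tutoring 8 more to hit its cap of 10 ; 10 left.
Meals has room for 15 more but only 10 remain, so it gets 11.
Total = 11×13 + 9×10 + 20×3 + 24×6 + 8×11 + 22×8 = 701.

701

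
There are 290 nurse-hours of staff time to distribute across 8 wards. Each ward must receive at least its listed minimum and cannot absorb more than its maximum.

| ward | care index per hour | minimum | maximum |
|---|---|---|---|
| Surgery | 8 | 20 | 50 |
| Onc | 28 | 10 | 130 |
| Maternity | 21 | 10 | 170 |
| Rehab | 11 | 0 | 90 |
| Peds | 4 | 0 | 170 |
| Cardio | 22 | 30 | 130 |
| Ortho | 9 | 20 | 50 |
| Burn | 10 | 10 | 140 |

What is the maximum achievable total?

6490

Meeting every minimum uses 20+10+10+0+0+30+20+10 = 100 nurse-hours, leaving 190.
Highest care index per hour first: Onc 28 > Cardio 22 > Maternity 21 > Rehab 11 > Burn 10 > Ortho 9 > Surgery 8 > Peds 4.
Onc takes 120 more to reach its cap of 130 → 70 left.
Only 70 left; Cardio takes them to reach 100.
Total = 8×20 + 28×130 + 21×10 + 22×100 + 9×20 + 10×10 = 6490.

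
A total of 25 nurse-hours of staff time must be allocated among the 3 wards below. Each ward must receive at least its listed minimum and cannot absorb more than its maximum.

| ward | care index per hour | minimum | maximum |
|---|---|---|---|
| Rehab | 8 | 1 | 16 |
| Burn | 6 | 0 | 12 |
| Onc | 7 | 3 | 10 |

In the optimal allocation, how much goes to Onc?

Meeting every minimum uses 1+0+3 = 4 nurse-hours, leaving 21.
Order the wards by care index per hour: Rehab 8 > Onc 7 > Burn 6.
Rehab takes 15 more to reach its cap of 16 ; 6 left.
Onc has room for 7 more but only 6 remain, so it gets 9.

9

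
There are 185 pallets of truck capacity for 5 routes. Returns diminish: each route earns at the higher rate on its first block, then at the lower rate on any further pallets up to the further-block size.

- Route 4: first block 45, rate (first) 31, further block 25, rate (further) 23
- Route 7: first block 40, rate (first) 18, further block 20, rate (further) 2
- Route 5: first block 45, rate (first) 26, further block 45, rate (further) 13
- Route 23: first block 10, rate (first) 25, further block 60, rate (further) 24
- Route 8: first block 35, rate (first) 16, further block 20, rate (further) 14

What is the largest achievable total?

Order all 10 blocks by rate: Route 4/tier1 31 > Route 5/tier1 26 > Route 23/tier1 25 > Route 23/tier2 24 > Route 4/tier2 23 > Route 7/tier1 18 > Route 8/tier1 16 > Route 8/tier2 14 > Route 5/tier2 13 > Route 7/tier2 2.
Route 4/tier1 (31): +45 → 140 left.
Route 5 tier1 at 26: fill all 45 → 95 left.
Fill Route 23 tier1 block (10 at 25) → 85 left.
Route 23 tier2 at 24: fill all 60 → 25 left.
Route 4 tier2 at 23: fill all 25 → 0 left.
Total = 31×45 + 26×45 + 25×10 + 24×60 + 23×25 = 4830.

4830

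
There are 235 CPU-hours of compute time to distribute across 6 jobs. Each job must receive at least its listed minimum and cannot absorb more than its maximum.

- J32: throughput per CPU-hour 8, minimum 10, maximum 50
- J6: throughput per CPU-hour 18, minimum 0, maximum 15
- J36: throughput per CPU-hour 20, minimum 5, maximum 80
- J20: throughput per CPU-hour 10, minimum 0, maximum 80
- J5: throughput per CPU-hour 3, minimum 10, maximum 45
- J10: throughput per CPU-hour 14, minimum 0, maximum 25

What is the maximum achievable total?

Meeting every minimum uses 10+0+5+0+10+0 = 25 CPU-hours, leaving 210.
Rank by throughput per CPU-hour: J36 20 > J6 18 > J10 14 > J20 10 > J32 8 > J5 3.
J36: +75 to 80 (cap) ; 135 left.
J6 takes 15 more to reach its cap of 15 ; 120 left.
Give J10 25 more to hit its cap of 25 ; 95 left.
J20 takes 80 more to reach its cap of 80 ; 15 left.
J32: +15 (room for 40) → 25. Pool exhausted.
Total = 8×25 + 18×15 + 20×80 + 10×80 + 3×10 + 14×25 = 3250.

3250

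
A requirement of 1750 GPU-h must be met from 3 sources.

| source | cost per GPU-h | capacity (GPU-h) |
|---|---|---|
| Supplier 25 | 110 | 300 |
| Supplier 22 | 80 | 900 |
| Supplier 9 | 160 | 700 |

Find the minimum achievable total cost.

Use sources in increasing cost order.
Supplier 22 at 80: take all 900 GPU-h ; 850 still needed.
Supplier 25 at 110: take all 300 GPU-h ; 550 still needed.
Take 550 from Supplier 9 at 160 to finish.
Cost = 900×80 + 300×110 + 550×160 = 193000.

193000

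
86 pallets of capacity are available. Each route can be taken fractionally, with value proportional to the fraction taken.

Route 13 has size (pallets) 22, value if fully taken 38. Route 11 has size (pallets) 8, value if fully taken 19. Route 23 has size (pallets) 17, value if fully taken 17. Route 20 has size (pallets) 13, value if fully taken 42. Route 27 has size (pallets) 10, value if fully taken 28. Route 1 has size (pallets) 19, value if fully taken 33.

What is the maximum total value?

174

Best value per unit of size first: Route 20 42/13≈3.23, Route 27 28/10≈2.8, Route 11 19/8≈2.38, Route 1 33/19≈1.74, Route 13 38/22≈1.73, Route 23 17/17≈1.
All 13 pallets of Route 20 fit (value 42) → 73 remain.
Route 27: take in full, 10 pallets for value 28 → 63 left.
Route 11: take in full, 8 pallets for value 19 → 55 left.
Route 1: take in full, 19 pallets for value 33 → 36 left.
Route 13: take in full, 22 pallets for value 38 → 14 left.
Only 14 pallets remain; take 14/17 of Route 23 for value 17×14/17 = 14.
Total value = 174.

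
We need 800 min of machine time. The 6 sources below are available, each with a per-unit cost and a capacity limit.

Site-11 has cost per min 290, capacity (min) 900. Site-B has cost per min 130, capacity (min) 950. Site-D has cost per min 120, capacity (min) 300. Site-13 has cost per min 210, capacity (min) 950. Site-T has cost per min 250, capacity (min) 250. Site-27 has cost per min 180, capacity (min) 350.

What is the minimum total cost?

101000

Use sources in increasing cost order.
Site-D at 120: take all 300 min → 500 still needed.
Take 500 from Site-B at 130 to finish.
Site-27, Site-13, Site-T, Site-11: unused.
Cost = 300×120 + 500×130 = 101000.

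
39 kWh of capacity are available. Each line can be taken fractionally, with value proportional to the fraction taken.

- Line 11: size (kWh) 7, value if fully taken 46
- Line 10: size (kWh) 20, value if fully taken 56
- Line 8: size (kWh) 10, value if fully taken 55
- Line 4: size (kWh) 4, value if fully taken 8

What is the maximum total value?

Best value per unit of size first: Line 11 46/7≈6.57, Line 8 55/10≈5.5, Line 10 56/20≈2.8, Line 4 8/4≈2.
All 7 kWh of Line 11 fit (value 46) ; 32 remain.
All 10 kWh of Line 8 fit (value 55) ; 22 remain.
All 20 kWh of Line 10 fit (value 56) ; 2 remain.
Only 2 kWh remain; take 2/4 of Line 4 for value 8×2/4 = 4.
Total value = 161.

161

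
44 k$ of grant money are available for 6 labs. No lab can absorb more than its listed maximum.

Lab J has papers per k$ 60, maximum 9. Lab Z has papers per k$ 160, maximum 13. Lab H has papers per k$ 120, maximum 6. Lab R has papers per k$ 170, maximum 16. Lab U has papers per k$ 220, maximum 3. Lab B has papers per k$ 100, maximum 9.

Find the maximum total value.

Rank by papers per k$: Lab U 220 > Lab R 170 > Lab Z 160 > Lab H 120 > Lab B 100 > Lab J 60.
Give Lab U 3 to hit its cap of 3 → 41 left.
Give Lab R 16 to hit its cap of 16 → 25 left.
Lab Z takes 13 to reach its cap of 13 → 12 left.
Lab H takes 6 to reach its cap of 6 → 6 left.
Lab B: +6 (room for 9) → 6. Pool exhausted.
Total = 160×13 + 120×6 + 170×16 + 220×3 + 100×6 = 6780.

6780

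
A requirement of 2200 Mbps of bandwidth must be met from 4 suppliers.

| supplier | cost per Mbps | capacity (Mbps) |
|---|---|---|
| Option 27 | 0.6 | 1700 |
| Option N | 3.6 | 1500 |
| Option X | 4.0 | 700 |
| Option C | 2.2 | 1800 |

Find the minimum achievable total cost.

2120

Cheapest first:
Take 1700 from Option 27 at 0.6 ; need 500 more.
Option C (2.2): take the remaining 500 ; done.
Option N, Option X: unused.
Cost = 1700×0.6 + 500×2.2 = 2120.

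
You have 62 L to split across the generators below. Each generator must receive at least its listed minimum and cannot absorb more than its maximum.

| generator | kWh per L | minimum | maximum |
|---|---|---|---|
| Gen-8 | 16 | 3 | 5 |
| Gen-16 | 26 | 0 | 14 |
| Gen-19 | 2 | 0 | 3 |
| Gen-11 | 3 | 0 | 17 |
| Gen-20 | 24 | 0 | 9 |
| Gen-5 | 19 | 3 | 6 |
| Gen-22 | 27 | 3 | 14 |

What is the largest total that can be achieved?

Meeting every minimum uses 3+0+0+0+0+3+3 = 9 L, leaving 53.
Highest kWh per L first: Gen-22 27 > Gen-16 26 > Gen-20 24 > Gen-5 19 > Gen-8 16 > Gen-11 3 > Gen-19 2.
Gen-22 takes 11 more to reach its cap of 14 — 42 left.
Gen-16 takes 14 more to reach its cap of 14 — 28 left.
Gen-20: +9 to 9 (cap) — 19 left.
Gen-5: +3 to 6 (cap) — 16 left.
Gen-8 takes 2 more to reach its cap of 5 — 14 left.
Gen-11 has room for 17 more but only 14 remain, so it gets 14.
Total = 16×5 + 26×14 + 3×14 + 24×9 + 19×6 + 27×14 = 1194.

1194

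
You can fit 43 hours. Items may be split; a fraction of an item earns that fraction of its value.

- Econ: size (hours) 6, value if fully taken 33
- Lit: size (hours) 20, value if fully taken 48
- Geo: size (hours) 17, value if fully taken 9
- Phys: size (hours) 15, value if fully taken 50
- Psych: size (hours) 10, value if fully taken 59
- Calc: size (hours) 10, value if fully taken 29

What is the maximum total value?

Sort by value density: Psych 59/10≈5.9, Econ 33/6≈5.5, Phys 50/15≈3.33, Calc 29/10≈2.9, Lit 48/20≈2.4, Geo 9/17≈0.529.
All 10 hours of Psych fit (value 59) — 33 remain.
Econ: take in full, 6 hours for value 33 — 27 left.
Phys: take in full, 15 hours for value 50 — 12 left.
Calc: take in full, 10 hours for value 29 — 2 left.
2 hours left: a 2/20 share of Lit gives 48×2/20 = 4.8.
Total value = 175.8.

175.8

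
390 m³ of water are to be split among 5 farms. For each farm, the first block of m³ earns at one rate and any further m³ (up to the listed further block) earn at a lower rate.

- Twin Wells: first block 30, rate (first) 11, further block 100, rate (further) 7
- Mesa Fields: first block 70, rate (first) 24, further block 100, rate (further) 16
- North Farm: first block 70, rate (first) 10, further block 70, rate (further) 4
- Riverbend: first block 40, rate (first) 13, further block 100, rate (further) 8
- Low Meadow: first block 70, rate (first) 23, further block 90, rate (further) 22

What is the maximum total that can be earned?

7610

Order all 10 blocks by rate: Mesa Fields/first 24 > Low Meadow/first 23 > Low Meadow/second 22 > Mesa Fields/second 16 > Riverbend/first 13 > Twin Wells/first 11 > North Farm/first 10 > Riverbend/second 8 > Twin Wells/second 7 > North Farm/second 4.
Fill Mesa Fields first block (70 at 24) ; 320 left.
Low Meadow first at 23: fill all 70 ; 250 left.
Low Meadow/second (22): +90 ; 160 left.
Mesa Fields second at 16: fill all 100 ; 60 left.
Riverbend/first (13): +40 ; 20 left.
20 remain; put them into Twin Wells first at 11.
Total = 24×70 + 23×70 + 22×90 + 16×100 + 13×40 + 11×20 = 7610.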